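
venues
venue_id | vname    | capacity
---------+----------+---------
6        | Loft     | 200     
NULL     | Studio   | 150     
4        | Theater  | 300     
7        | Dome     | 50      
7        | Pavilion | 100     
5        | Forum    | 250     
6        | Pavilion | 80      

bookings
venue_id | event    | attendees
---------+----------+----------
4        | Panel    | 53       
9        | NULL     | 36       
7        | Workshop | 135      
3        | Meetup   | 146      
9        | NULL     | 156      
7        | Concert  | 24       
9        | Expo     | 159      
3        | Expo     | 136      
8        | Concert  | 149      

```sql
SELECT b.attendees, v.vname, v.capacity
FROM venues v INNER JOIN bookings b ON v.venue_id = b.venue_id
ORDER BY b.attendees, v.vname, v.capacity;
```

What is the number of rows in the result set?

5

INNER JOIN keeps only pairs where the ON condition holds.
Matching on v.venue_id = b.venue_id. A NULL in a compared column never satisfies the condition.
- v row (venue_id=6): no match → dropped.
- v row (venue_id=NULL): no match → dropped.
- v row (venue_id=4): matches 1 b row(s) → 1 output row(s).
- v row (venue_id=7): matches 2 b row(s) → 2 output row(s).
- v row (venue_id=7): matches 2 b row(s) → 2 output row(s).
- v row (venue_id=5): no match → dropped.
- v row (venue_id=6): no match → dropped.
Total: 5 rows.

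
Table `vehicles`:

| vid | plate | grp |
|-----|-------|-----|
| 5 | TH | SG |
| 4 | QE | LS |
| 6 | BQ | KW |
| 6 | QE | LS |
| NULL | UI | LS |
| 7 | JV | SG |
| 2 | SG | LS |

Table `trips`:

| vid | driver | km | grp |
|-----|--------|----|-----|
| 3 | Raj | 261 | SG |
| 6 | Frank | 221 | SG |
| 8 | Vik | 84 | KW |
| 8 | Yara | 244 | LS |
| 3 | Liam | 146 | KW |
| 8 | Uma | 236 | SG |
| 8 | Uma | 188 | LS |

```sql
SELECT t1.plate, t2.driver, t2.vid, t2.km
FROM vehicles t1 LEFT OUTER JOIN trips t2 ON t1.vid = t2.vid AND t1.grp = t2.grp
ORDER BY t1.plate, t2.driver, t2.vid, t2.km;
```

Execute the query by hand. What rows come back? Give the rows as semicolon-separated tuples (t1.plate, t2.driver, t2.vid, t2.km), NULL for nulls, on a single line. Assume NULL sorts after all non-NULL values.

LEFT JOIN keeps every row from `vehicles`; unmatched rows get NULL for `trips`'s columns.
Matching on t1.vid = t2.vid AND t1.grp = t2.grp. A NULL in a compared column never satisfies the condition.
Matched pairs: 0; unmatched t1 rows kept: 7.

(BQ, NULL, NULL, NULL); (JV, NULL, NULL, NULL); (QE, NULL, NULL, NULL); (QE, NULL, NULL, NULL); (SG, NULL, NULL, NULL); (TH, NULL, NULL, NULL); (UI, NULL, NULL, NULL)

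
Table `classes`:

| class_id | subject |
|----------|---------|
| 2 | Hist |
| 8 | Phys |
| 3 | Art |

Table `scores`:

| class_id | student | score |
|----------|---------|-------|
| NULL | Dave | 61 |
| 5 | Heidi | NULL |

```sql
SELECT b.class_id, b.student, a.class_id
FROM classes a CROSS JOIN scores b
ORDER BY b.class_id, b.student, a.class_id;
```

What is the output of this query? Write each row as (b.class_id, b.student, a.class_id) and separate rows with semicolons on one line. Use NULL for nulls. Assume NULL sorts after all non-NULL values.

CROSS JOIN pairs every row of `classes` with every row of `scores`: 3 × 2 = 6 rows.
After projecting and ordering:
b.class_id | b.student | a.class_id
5 | Heidi | 2
5 | Heidi | 3
5 | Heidi | 8
NULL | Dave | 2
NULL | Dave | 3
NULL | Dave | 8

(5, Heidi, 2); (5, Heidi, 3); (5, Heidi, 8); (NULL, Dave, 2); (NULL, Dave, 3); (NULL, Dave, 8)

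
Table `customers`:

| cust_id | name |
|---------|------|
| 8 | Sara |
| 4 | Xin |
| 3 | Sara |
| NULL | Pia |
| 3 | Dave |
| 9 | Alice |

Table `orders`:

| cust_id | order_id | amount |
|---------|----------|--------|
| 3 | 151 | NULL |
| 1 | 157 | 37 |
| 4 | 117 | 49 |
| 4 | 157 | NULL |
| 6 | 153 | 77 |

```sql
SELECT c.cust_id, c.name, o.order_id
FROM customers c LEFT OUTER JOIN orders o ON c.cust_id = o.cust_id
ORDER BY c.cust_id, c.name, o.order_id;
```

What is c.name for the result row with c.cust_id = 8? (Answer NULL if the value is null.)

Sara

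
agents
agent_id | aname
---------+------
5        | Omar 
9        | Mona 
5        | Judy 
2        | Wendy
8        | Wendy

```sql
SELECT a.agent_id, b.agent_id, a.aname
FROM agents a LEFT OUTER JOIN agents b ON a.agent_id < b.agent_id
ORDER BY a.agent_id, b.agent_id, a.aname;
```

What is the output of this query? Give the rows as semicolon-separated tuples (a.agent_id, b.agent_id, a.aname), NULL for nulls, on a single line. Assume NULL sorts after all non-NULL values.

LEFT JOIN keeps every row from `agents a`; unmatched rows get NULL for `agents b`'s columns.
Matching on a.agent_id < b.agent_id.
- a[0] agent_id=5 → 2 match(es) in b → 2 row(s).
- a[1] agent_id=9 → no match; kept with NULLs on the b side.
- a[2] agent_id=5 → 2 match(es) in b → 2 row(s).
- a[3] agent_id=2 → 4 match(es) in b → 4 row(s).
- a[4] agent_id=8 → 1 match(es) in b → 1 row(s).
After projecting and ordering:
a.agent_id | b.agent_id | a.aname
2 | 5 | Wendy
2 | 5 | Wendy
2 | 8 | Wendy
2 | 9 | Wendy
5 | 8 | Judy
5 | 8 | Omar
5 | 9 | Judy
5 | 9 | Omar
8 | 9 | Wendy
9 | NULL | Mona

(2, 5, Wendy); (2, 5, Wendy); (2, 8, Wendy); (2, 9, Wendy); (5, 8, Judy); (5, 8, Omar); (5, 9, Judy); (5, 9, Omar); (8, 9, Wendy); (9, NULL, Mona)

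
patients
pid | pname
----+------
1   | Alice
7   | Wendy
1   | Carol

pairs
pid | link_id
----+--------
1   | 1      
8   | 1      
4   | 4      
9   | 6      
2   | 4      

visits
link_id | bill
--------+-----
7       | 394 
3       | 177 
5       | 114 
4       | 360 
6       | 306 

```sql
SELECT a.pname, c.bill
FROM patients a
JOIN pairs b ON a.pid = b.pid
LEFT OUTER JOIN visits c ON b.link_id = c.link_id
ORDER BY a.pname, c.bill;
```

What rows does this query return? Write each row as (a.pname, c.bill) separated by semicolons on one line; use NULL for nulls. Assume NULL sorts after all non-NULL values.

(Alice, NULL); (Carol, NULL)

Evaluate left to right. First `patients a INNER JOIN pairs b` on pid: 2 row(s).
Then LEFT JOIN `visits c` on link_id: each of those 2 rows is kept; rows whose b.link_id has no match in c get NULL for c's columns.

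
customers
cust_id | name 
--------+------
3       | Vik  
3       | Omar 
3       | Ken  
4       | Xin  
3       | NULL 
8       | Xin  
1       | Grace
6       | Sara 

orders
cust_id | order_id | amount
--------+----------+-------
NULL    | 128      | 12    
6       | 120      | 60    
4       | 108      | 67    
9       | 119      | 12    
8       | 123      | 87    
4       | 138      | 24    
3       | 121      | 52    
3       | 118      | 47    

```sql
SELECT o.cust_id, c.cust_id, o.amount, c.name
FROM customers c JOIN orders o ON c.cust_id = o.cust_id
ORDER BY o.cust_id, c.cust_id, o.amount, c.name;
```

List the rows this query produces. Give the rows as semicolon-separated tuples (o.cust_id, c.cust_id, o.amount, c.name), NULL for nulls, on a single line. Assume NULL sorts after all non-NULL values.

INNER JOIN keeps only pairs where the ON condition holds.
Matching on c.cust_id = o.cust_id. A NULL in a compared column never satisfies the condition.
Matched pairs: 12.

(3, 3, 47, Ken); (3, 3, 47, Omar); (3, 3, 47, Vik); (3, 3, 47, NULL); (3, 3, 52, Ken); (3, 3, 52, Omar); (3, 3, 52, Vik); (3, 3, 52, NULL); (4, 4, 24, Xin); (4, 4, 67, Xin); (6, 6, 60, Sara); (8, 8, 87, Xin)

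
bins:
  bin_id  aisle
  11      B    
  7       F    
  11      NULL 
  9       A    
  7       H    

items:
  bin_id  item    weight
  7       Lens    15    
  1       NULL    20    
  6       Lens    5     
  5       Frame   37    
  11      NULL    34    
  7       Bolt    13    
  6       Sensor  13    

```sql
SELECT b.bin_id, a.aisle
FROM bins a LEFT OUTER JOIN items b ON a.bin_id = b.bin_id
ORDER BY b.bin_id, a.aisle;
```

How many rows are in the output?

7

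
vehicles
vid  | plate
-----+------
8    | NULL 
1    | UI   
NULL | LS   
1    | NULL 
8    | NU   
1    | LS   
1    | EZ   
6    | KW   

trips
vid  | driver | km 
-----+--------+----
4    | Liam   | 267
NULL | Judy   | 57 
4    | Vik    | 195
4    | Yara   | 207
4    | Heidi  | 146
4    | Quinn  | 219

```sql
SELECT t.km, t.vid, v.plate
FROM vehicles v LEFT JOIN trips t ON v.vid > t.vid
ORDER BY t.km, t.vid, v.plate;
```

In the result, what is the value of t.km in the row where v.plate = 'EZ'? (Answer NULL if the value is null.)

NULL

LEFT JOIN keeps every row from `vehicles`; unmatched rows get NULL for `trips`'s columns.
Matching on v.vid > t.vid. A NULL in a compared column never satisfies the condition.
Matched pairs: 15; unmatched v rows kept: 5.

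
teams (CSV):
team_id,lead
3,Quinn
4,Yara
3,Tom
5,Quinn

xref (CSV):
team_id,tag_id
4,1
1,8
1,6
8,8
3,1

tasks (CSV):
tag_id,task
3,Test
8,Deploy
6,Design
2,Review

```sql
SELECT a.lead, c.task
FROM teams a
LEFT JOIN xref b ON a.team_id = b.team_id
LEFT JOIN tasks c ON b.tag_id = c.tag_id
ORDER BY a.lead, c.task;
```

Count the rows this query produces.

Step 1 — a LEFT JOIN b on team_id → 4 row(s).
Then LEFT JOIN `tasks c` on tag_id: each of those 4 rows is kept; rows whose b.tag_id has no match in c get NULL for c's columns.
Result: 4 row(s).

4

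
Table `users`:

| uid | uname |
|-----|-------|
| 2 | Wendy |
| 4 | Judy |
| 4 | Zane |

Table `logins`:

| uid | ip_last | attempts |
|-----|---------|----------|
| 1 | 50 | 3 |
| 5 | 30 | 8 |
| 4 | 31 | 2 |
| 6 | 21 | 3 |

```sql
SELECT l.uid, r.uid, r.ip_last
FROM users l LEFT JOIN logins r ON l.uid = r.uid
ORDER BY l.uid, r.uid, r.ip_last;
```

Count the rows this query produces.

LEFT JOIN keeps every row from `users`; unmatched rows get NULL for `logins`'s columns.
Matching on l.uid = r.uid.
- l (uid=2) has no partner → padded with NULL.
- l (uid=4) pairs with 1 row(s) of r.
- l (uid=4) pairs with 1 row(s) of r.
Total: 2 matched + 1 padded = 3 rows.

3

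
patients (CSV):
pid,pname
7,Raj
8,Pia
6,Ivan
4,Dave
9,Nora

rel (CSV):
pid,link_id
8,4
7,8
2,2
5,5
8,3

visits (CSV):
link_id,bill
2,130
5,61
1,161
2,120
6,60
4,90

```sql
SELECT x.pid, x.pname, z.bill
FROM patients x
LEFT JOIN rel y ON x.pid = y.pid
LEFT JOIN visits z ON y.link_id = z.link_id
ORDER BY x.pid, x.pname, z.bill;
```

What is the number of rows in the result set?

6

Joins associate left-to-right: patients LEFT JOIN rel on pid gives 6 intermediate row(s).
Then LEFT JOIN `visits z` on link_id: each of those 6 rows is kept; rows whose y.link_id has no match in z get NULL for z's columns.
Result: 6 row(s).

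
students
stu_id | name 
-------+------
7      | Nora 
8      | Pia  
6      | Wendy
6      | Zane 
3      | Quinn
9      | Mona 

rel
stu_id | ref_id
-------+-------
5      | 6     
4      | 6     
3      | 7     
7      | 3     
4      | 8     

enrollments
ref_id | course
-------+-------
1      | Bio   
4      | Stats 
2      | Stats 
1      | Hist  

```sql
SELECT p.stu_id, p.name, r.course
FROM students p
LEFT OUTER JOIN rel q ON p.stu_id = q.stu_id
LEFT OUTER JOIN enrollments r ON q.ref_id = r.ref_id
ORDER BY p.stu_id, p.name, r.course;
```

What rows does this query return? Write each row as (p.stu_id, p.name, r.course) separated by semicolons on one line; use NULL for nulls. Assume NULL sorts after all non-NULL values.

Evaluate left to right. First `students p LEFT JOIN rel q` on stu_id: 6 row(s).
Then LEFT JOIN `enrollments r` on ref_id: each of those 6 rows is kept; rows whose q.ref_id has no match in r get NULL for r's columns.

(3, Quinn, NULL); (6, Wendy, NULL); (6, Zane, NULL); (7, Nora, NULL); (8, Pia, NULL); (9, Mona, NULL)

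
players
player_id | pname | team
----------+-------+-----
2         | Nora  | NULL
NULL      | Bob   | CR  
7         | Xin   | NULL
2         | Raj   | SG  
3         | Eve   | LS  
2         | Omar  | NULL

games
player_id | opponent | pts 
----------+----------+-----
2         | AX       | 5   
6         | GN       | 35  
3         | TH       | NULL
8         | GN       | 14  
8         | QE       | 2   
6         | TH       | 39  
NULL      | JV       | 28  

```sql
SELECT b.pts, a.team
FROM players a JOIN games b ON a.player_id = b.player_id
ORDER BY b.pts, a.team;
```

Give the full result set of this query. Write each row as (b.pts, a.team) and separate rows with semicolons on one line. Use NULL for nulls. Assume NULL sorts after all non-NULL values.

(5, SG); (5, NULL); (5, NULL); (NULL, LS)

INNER JOIN keeps only pairs where the ON condition holds.
Matching on a.player_id = b.player_id. A NULL in a compared column never satisfies the condition.
Matched pairs: 4.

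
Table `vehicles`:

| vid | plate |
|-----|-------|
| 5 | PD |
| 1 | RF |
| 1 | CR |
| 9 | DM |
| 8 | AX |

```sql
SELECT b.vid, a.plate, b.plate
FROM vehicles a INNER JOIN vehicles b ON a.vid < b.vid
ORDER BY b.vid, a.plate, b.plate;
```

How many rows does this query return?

9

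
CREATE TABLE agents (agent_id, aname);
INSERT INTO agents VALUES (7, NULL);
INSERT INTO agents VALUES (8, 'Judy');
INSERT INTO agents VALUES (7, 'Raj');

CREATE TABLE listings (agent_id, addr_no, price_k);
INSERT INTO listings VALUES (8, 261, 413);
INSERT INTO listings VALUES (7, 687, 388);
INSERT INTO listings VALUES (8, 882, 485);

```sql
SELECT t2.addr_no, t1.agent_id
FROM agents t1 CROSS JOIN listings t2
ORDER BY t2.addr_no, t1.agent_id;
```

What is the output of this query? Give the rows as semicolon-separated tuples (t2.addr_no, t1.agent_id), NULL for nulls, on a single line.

(261, 7); (261, 7); (261, 8); (687, 7); (687, 7); (687, 8); (882, 7); (882, 7); (882, 8)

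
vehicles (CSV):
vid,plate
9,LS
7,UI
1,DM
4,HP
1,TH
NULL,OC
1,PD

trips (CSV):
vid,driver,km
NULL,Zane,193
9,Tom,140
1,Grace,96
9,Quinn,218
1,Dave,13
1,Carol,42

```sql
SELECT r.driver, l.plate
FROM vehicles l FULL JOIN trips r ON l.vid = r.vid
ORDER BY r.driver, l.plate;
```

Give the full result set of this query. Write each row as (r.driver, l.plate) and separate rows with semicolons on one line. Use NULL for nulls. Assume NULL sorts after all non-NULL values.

FULL OUTER JOIN keeps every row from both sides; unmatched rows get NULL for the other side's columns.
Matching on l.vid = r.vid. A NULL in a compared column never satisfies the condition.
- l[0] vid=9 → 2 match(es) in r → 2 row(s).
- l[1] vid=7 → no match; kept with NULLs on the r side.
- l[2] vid=1 → 3 match(es) in r → 3 row(s).
- l[3] vid=4 → no match; kept with NULLs on the r side.
- l[4] vid=1 → 3 match(es) in r → 3 row(s).
- l[5] vid=NULL → no match; kept with NULLs on the r side.
- l[6] vid=1 → 3 match(es) in r → 3 row(s).
- 1 row(s) from r found no l partner → padded with NULL.

(Carol, DM); (Carol, PD); (Carol, TH); (Dave, DM); (Dave, PD); (Dave, TH); (Grace, DM); (Grace, PD); (Grace, TH); (Quinn, LS); (Tom, LS); (Zane, NULL); (NULL, HP); (NULL, OC); (NULL, UI)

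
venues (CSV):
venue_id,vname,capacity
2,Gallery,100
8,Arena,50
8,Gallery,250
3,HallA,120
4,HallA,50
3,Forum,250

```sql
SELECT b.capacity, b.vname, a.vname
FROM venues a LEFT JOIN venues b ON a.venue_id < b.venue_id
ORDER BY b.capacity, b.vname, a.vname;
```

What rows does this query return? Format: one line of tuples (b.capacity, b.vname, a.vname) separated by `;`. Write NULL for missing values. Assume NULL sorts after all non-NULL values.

(50, Arena, Forum); (50, Arena, Gallery); (50, Arena, HallA); (50, Arena, HallA); (50, HallA, Forum); (50, HallA, Gallery); (50, HallA, HallA); (120, HallA, Gallery); (250, Forum, Gallery); (250, Gallery, Forum); (250, Gallery, Gallery); (250, Gallery, HallA); (250, Gallery, HallA); (NULL, NULL, Arena); (NULL, NULL, Gallery)

LEFT JOIN keeps every row from `venues a`; unmatched rows get NULL for `venues b`'s columns.
Matching on a.venue_id < b.venue_id.
- venue_id=2: 5 matching b row(s), so 5 row(s) emitted.
- venue_id=8: no b row matches, row kept with b columns NULL.
- venue_id=8: no b row matches, row kept with b columns NULL.
- venue_id=3: 3 matching b row(s), so 3 row(s) emitted.
- venue_id=4: 2 matching b row(s), so 2 row(s) emitted.
- venue_id=3: 3 matching b row(s), so 3 row(s) emitted.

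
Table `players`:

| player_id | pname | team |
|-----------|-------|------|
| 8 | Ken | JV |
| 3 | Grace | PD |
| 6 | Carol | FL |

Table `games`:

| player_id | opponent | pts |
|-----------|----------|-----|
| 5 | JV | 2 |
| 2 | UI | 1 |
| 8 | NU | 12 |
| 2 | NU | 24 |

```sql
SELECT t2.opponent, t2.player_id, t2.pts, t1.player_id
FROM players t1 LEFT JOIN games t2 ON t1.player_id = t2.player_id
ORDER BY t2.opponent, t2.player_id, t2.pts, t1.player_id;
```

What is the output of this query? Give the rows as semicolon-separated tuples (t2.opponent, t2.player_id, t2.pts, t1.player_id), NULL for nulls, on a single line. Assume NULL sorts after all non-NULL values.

LEFT JOIN keeps every row from `players`; unmatched rows get NULL for `games`'s columns.
Matching on t1.player_id = t2.player_id.
Matched pairs: 1; unmatched t1 rows kept: 2.

(NU, 8, 12, 8); (NULL, NULL, NULL, 3); (NULL, NULL, NULL, 6)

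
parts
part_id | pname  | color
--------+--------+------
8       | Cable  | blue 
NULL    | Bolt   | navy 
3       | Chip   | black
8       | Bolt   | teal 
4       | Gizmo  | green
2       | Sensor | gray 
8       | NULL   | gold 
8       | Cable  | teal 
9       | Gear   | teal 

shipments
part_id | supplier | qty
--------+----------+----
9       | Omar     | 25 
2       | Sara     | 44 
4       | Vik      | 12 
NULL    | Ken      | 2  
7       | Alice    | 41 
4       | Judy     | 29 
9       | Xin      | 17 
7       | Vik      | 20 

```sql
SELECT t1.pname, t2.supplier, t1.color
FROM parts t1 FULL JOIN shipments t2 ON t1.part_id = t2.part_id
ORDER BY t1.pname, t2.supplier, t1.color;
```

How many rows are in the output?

FULL OUTER JOIN keeps every row from both sides; unmatched rows get NULL for the other side's columns.
Matching on t1.part_id = t2.part_id. A NULL in a compared column never satisfies the condition.
- part_id=8: no t2 row matches, row kept with t2 columns NULL.
- part_id=NULL: no t2 row matches, row kept with t2 columns NULL.
- part_id=3: no t2 row matches, row kept with t2 columns NULL.
- part_id=8: no t2 row matches, row kept with t2 columns NULL.
- part_id=4: 2 matching t2 row(s), so 2 row(s) emitted.
- part_id=2: 1 matching t2 row(s), so 1 row(s) emitted.
- part_id=8: no t2 row matches, row kept with t2 columns NULL.
- part_id=8: no t2 row matches, row kept with t2 columns NULL.
- part_id=9: 2 matching t2 row(s), so 2 row(s) emitted.
- plus 3 unmatched t2 row(s), each kept with NULL t1 columns.
Total: 5 matched + 9 padded = 14 rows.

14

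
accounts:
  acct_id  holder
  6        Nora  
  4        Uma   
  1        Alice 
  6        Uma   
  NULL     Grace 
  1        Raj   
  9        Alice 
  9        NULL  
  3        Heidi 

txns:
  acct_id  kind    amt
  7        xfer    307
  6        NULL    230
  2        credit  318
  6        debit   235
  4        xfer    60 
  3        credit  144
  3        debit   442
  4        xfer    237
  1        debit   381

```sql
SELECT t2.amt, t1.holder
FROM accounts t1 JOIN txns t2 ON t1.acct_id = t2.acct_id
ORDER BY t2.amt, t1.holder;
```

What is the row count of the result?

INNER JOIN keeps only pairs where the ON condition holds.
Matching on t1.acct_id = t2.acct_id. A NULL in a compared column never satisfies the condition.
- t1[0] acct_id=6 → 2 match(es) in t2 → 2 row(s).
- t1[1] acct_id=4 → 2 match(es) in t2 → 2 row(s).
- t1[2] acct_id=1 → 1 match(es) in t2 → 1 row(s).
- t1[3] acct_id=6 → 2 match(es) in t2 → 2 row(s).
- t1[4] acct_id=NULL → no match; dropped.
- t1[5] acct_id=1 → 1 match(es) in t2 → 1 row(s).
- t1[6] acct_id=9 → no match; dropped.
- t1[7] acct_id=9 → no match; dropped.
- t1[8] acct_id=3 → 2 match(es) in t2 → 2 row(s).
Total: 10 rows.

10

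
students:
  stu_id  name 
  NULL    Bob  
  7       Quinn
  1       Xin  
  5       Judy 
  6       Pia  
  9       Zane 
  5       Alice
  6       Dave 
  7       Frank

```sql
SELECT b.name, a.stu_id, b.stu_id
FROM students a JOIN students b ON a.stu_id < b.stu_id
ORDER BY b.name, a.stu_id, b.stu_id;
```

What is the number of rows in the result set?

INNER JOIN keeps only pairs where the ON condition holds.
Matching on a.stu_id < b.stu_id. A NULL in a compared column never satisfies the condition.
- a row (stu_id=NULL): no match → dropped.
- a row (stu_id=7): matches 1 b row(s) → 1 output row(s).
- a row (stu_id=1): matches 7 b row(s) → 7 output row(s).
- a row (stu_id=5): matches 5 b row(s) → 5 output row(s).
- a row (stu_id=6): matches 3 b row(s) → 3 output row(s).
- a row (stu_id=9): no match → dropped.
- a row (stu_id=5): matches 5 b row(s) → 5 output row(s).
- a row (stu_id=6): matches 3 b row(s) → 3 output row(s).
- a row (stu_id=7): matches 1 b row(s) → 1 output row(s).
Total: 25 rows.

25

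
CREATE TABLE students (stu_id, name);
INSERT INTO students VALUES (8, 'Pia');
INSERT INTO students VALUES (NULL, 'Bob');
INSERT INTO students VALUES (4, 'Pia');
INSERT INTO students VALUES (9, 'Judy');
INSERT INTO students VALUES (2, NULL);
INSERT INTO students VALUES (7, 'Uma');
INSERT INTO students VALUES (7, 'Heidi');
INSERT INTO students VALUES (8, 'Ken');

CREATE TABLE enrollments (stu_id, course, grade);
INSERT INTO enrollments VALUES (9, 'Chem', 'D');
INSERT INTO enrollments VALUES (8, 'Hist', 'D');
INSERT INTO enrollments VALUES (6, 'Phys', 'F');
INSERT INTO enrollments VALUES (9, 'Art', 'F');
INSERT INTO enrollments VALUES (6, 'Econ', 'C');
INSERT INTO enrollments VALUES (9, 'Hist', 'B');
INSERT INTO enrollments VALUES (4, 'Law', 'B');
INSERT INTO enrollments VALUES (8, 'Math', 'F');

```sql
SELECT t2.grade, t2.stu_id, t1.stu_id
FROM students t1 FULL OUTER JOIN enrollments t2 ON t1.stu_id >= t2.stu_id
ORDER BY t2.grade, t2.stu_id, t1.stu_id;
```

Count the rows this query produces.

27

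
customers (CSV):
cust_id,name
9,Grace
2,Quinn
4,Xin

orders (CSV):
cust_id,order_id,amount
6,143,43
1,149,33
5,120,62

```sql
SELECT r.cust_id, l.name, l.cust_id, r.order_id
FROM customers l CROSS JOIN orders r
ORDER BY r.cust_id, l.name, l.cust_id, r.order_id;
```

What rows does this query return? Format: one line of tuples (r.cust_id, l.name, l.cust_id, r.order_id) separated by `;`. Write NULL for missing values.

CROSS JOIN pairs every row of `customers` with every row of `orders`: 3 × 3 = 9 rows.
After projecting and ordering:
r.cust_id | l.name | l.cust_id | r.order_id
1 | Grace | 9 | 149
1 | Quinn | 2 | 149
1 | Xin | 4 | 149
5 | Grace | 9 | 120
5 | Quinn | 2 | 120
5 | Xin | 4 | 120
6 | Grace | 9 | 143
6 | Quinn | 2 | 143
6 | Xin | 4 | 143

(1, Grace, 9, 149); (1, Quinn, 2, 149); (1, Xin, 4, 149); (5, Grace, 9, 120); (5, Quinn, 2, 120); (5, Xin, 4, 120); (6, Grace, 9, 143); (6, Quinn, 2, 143); (6, Xin, 4, 143)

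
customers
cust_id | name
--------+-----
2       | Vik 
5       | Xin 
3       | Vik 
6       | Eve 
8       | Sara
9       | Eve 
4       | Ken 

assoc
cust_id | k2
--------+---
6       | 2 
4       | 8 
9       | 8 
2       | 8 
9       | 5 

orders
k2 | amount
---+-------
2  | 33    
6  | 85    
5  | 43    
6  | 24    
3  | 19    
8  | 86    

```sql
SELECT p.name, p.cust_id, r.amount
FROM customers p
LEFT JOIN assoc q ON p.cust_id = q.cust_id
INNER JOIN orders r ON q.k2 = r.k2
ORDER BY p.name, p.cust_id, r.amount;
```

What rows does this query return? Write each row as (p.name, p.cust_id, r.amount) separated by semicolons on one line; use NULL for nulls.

Evaluate left to right. First `customers p LEFT JOIN assoc q` on cust_id: 8 row(s).
Then INNER JOIN `orders r` on k2: keep only rows whose q.k2 appears in r.

(Eve, 6, 33); (Eve, 9, 43); (Eve, 9, 86); (Ken, 4, 86); (Vik, 2, 86)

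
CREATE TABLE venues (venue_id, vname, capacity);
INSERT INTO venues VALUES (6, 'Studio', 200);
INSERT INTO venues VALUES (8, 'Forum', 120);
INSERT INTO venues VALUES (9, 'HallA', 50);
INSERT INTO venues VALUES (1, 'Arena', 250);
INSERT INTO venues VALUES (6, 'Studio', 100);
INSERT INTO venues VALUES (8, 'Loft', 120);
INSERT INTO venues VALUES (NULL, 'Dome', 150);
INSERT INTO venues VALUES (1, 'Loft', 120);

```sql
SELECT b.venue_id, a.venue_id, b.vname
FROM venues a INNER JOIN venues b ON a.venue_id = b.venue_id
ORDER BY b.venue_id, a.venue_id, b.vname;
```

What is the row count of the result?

INNER JOIN keeps only pairs where the ON condition holds.
Matching on a.venue_id = b.venue_id. A NULL in a compared column never satisfies the condition.
- a[0] venue_id=6 → 2 match(es) in b → 2 row(s).
- a[1] venue_id=8 → 2 match(es) in b → 2 row(s).
- a[2] venue_id=9 → 1 match(es) in b → 1 row(s).
- a[3] venue_id=1 → 2 match(es) in b → 2 row(s).
- a[4] venue_id=6 → 2 match(es) in b → 2 row(s).
- a[5] venue_id=8 → 2 match(es) in b → 2 row(s).
- a[6] venue_id=NULL → no match; dropped.
- a[7] venue_id=1 → 2 match(es) in b → 2 row(s).
Total: 13 rows.

13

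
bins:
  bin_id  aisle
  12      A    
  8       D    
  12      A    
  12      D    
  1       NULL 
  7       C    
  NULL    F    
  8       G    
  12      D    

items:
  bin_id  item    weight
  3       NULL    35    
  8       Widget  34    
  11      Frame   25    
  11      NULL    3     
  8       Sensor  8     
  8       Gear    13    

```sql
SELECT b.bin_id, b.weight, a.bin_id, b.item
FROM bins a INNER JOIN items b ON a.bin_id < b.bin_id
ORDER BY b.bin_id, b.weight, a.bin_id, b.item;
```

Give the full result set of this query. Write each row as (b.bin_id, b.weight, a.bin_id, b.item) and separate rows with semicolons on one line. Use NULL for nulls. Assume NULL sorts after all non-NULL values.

INNER JOIN keeps only pairs where the ON condition holds.
Matching on a.bin_id < b.bin_id. A NULL in a compared column never satisfies the condition.
Matched pairs: 15.

(3, 35, 1, NULL); (8, 8, 1, Sensor); (8, 8, 7, Sensor); (8, 13, 1, Gear); (8, 13, 7, Gear); (8, 34, 1, Widget); (8, 34, 7, Widget); (11, 3, 1, NULL); (11, 3, 7, NULL); (11, 3, 8, NULL); (11, 3, 8, NULL); (11, 25, 1, Frame); (11, 25, 7, Frame); (11, 25, 8, Frame); (11, 25, 8, Frame)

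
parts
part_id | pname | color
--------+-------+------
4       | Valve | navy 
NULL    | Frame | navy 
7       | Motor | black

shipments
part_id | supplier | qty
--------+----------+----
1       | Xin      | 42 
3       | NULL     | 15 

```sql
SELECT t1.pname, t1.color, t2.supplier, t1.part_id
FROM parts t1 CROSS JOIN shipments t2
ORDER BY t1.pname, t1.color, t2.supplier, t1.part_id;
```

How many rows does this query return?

6

CROSS JOIN pairs every row of `parts` with every row of `shipments`: 3 × 2 = 6 rows.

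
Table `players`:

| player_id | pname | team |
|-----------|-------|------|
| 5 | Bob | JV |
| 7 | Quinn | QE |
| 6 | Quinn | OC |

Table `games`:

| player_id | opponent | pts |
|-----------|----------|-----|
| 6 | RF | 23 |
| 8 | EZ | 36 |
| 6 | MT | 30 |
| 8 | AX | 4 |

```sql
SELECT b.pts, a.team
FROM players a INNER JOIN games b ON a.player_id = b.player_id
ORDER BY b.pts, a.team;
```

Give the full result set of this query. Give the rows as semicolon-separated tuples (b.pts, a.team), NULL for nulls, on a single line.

INNER JOIN keeps only pairs where the ON condition holds.
Matching on a.player_id = b.player_id.
Matched pairs: 2.

(23, OC); (30, OC)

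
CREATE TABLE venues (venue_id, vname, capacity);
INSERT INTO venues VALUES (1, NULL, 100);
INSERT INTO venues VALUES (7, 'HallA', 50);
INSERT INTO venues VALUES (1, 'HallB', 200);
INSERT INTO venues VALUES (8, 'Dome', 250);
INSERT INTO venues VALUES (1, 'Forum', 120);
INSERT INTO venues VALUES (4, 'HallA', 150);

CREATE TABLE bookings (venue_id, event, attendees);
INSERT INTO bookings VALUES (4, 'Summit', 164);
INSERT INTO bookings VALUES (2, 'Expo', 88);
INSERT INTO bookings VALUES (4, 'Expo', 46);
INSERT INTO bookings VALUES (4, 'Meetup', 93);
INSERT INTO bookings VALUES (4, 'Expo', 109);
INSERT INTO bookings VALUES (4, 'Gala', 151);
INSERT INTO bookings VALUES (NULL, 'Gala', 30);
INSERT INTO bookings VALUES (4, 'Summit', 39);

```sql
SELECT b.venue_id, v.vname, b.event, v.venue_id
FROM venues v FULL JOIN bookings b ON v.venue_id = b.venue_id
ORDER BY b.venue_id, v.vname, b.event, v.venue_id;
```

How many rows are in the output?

FULL OUTER JOIN keeps every row from both sides; unmatched rows get NULL for the other side's columns.
Matching on v.venue_id = b.venue_id. A NULL in a compared column never satisfies the condition.
- venue_id=1: no b row matches, row kept with b columns NULL.
- venue_id=7: no b row matches, row kept with b columns NULL.
- venue_id=1: no b row matches, row kept with b columns NULL.
- venue_id=8: no b row matches, row kept with b columns NULL.
- venue_id=1: no b row matches, row kept with b columns NULL.
- venue_id=4: 6 matching b row(s), so 6 row(s) emitted.
- plus 2 unmatched b row(s), each kept with NULL v columns.
Total: 6 matched + 7 padded = 13 rows.

13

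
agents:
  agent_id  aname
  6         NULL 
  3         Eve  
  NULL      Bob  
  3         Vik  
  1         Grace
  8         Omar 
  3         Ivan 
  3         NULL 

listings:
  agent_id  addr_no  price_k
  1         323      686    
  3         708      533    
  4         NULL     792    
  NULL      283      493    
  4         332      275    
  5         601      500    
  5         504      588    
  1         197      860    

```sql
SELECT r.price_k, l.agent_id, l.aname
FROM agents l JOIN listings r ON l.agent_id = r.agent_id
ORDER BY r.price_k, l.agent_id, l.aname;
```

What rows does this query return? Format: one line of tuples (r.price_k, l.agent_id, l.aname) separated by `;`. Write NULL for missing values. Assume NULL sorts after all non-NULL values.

(533, 3, Eve); (533, 3, Ivan); (533, 3, Vik); (533, 3, NULL); (686, 1, Grace); (860, 1, Grace)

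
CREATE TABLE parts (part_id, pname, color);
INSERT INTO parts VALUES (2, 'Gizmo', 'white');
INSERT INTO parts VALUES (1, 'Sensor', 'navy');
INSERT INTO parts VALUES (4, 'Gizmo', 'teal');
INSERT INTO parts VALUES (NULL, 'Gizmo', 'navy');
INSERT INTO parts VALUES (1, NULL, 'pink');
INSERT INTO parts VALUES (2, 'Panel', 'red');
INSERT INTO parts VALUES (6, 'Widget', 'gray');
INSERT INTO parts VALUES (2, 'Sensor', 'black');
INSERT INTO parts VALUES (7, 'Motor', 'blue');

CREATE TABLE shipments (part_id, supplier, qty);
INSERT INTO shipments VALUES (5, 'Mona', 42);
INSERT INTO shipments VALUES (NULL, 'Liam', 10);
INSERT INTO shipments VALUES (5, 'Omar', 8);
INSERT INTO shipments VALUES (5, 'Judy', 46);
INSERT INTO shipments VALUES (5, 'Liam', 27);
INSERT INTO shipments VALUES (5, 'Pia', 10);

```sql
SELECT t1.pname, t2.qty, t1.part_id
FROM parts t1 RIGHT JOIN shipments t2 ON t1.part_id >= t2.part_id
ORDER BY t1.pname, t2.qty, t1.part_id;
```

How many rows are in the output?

11

RIGHT JOIN keeps every row from `shipments`; unmatched rows get NULL for `parts`'s columns.
Matching on t1.part_id >= t2.part_id. A NULL in a compared column never satisfies the condition.
- t1[0] part_id=2 → no match.
- t1[1] part_id=1 → no match.
- t1[2] part_id=4 → no match.
- t1[3] part_id=NULL → no match.
- t1[4] part_id=1 → no match.
- t1[5] part_id=2 → no match.
- t1[6] part_id=6 → 5 match(es) in t2 → 5 row(s).
- t1[7] part_id=2 → no match.
- t1[8] part_id=7 → 5 match(es) in t2 → 5 row(s).
- plus 1 unmatched t2 row(s), each kept with NULL t1 columns.
Total: 10 matched + 1 padded = 11 rows.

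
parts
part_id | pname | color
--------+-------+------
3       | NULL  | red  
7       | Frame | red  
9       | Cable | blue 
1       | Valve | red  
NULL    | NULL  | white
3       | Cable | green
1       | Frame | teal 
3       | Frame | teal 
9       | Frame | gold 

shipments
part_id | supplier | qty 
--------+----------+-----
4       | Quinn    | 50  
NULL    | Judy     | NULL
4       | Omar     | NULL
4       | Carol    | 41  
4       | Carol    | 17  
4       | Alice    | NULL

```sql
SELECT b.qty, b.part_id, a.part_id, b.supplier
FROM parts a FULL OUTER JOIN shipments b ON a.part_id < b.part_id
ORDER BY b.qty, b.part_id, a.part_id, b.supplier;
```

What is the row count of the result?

FULL OUTER JOIN keeps every row from both sides; unmatched rows get NULL for the other side's columns.
Matching on a.part_id < b.part_id. A NULL in a compared column never satisfies the condition.
- a (part_id=3) pairs with 5 row(s) of b.
- a (part_id=7) has no partner → padded with NULL.
- a (part_id=9) has no partner → padded with NULL.
- a (part_id=1) pairs with 5 row(s) of b.
- a (part_id=NULL) has no partner → padded with NULL.
- a (part_id=3) pairs with 5 row(s) of b.
- a (part_id=1) pairs with 5 row(s) of b.
- a (part_id=3) pairs with 5 row(s) of b.
- a (part_id=9) has no partner → padded with NULL.
- plus 1 unmatched b row(s), each kept with NULL a columns.
Total: 25 matched + 5 padded = 30 rows.

30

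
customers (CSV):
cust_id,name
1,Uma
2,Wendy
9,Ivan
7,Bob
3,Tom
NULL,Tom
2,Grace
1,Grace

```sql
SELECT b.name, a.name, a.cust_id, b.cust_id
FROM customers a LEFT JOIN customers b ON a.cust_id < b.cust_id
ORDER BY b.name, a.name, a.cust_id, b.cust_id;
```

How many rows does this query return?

21

LEFT JOIN keeps every row from `customers a`; unmatched rows get NULL for `customers b`'s columns.
Matching on a.cust_id < b.cust_id. A NULL in a compared column never satisfies the condition.
Matched pairs: 19; unmatched a rows kept: 2.
Total: 19 matched + 2 padded = 21 rows.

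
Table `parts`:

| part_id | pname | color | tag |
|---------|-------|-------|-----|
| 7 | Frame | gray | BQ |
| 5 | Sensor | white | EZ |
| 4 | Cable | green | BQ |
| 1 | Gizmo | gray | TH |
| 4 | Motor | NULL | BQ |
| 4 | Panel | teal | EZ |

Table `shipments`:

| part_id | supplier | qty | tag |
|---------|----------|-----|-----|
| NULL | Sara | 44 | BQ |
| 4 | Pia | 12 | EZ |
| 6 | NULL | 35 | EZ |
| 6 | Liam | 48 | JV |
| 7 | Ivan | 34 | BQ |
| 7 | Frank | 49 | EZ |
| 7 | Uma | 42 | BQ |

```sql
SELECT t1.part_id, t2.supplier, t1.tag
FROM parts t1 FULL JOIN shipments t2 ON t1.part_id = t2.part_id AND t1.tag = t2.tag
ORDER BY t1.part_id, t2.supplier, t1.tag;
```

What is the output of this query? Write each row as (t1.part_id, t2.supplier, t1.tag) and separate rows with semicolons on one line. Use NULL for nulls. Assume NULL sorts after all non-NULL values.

(1, NULL, TH); (4, Pia, EZ); (4, NULL, BQ); (4, NULL, BQ); (5, NULL, EZ); (7, Ivan, BQ); (7, Uma, BQ); (NULL, Frank, NULL); (NULL, Liam, NULL); (NULL, Sara, NULL); (NULL, NULL, NULL)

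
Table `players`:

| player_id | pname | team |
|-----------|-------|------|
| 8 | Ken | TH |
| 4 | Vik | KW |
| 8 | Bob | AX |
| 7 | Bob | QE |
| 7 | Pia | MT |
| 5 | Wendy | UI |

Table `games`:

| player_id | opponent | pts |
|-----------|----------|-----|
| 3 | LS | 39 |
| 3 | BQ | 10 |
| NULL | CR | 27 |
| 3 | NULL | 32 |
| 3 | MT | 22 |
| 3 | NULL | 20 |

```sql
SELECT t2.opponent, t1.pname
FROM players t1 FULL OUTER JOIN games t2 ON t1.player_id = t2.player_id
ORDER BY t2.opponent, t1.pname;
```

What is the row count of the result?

12

FULL OUTER JOIN keeps every row from both sides; unmatched rows get NULL for the other side's columns.
Matching on t1.player_id = t2.player_id. A NULL in a compared column never satisfies the condition.
- t1 (player_id=8) has no partner → padded with NULL.
- t1 (player_id=4) has no partner → padded with NULL.
- t1 (player_id=8) has no partner → padded with NULL.
- t1 (player_id=7) has no partner → padded with NULL.
- t1 (player_id=7) has no partner → padded with NULL.
- t1 (player_id=5) has no partner → padded with NULL.
- 6 t2 row(s) had no t1 match → kept, t1 columns NULL.
Total: 0 matched + 12 padded = 12 rows.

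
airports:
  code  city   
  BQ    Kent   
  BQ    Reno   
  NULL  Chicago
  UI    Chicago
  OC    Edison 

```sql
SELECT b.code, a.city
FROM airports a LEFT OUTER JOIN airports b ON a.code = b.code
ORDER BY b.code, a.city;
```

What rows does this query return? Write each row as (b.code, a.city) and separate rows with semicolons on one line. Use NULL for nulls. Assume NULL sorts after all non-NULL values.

LEFT JOIN keeps every row from `airports a`; unmatched rows get NULL for `airports b`'s columns.
Matching on a.code = b.code. A NULL in a compared column never satisfies the condition.
- a[0] code=BQ → 2 match(es) in b → 2 row(s).
- a[1] code=BQ → 2 match(es) in b → 2 row(s).
- a[2] code=NULL → no match; kept with NULLs on the b side.
- a[3] code=UI → 1 match(es) in b → 1 row(s).
- a[4] code=OC → 1 match(es) in b → 1 row(s).
After projecting and ordering:
b.code | a.city
BQ | Kent
BQ | Kent
BQ | Reno
BQ | Reno
OC | Edison
UI | Chicago
NULL | Chicago

(BQ, Kent); (BQ, Kent); (BQ, Reno); (BQ, Reno); (OC, Edison); (UI, Chicago); (NULL, Chicago)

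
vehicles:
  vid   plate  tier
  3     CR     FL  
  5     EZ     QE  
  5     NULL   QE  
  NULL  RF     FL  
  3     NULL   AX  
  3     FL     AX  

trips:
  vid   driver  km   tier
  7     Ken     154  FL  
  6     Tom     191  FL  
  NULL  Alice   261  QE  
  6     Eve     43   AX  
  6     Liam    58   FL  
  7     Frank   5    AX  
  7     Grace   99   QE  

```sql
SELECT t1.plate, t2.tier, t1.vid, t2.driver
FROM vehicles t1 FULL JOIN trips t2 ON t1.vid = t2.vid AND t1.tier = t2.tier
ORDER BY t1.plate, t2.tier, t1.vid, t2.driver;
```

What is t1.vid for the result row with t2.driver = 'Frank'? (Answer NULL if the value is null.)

FULL OUTER JOIN keeps every row from both sides; unmatched rows get NULL for the other side's columns.
Matching on t1.vid = t2.vid AND t1.tier = t2.tier. A NULL in a compared column never satisfies the condition.
- t1 row (vid=3, tier=FL): no match → kept, t2 columns NULL.
- t1 row (vid=5, tier=QE): no match → kept, t2 columns NULL.
- t1 row (vid=5, tier=QE): no match → kept, t2 columns NULL.
- t1 row (vid=NULL, tier=FL): no match → kept, t2 columns NULL.
- t1 row (vid=3, tier=AX): no match → kept, t2 columns NULL.
- t1 row (vid=3, tier=AX): no match → kept, t2 columns NULL.
- 7 t2 row(s) had no t1 match → kept, t1 columns NULL.

NULL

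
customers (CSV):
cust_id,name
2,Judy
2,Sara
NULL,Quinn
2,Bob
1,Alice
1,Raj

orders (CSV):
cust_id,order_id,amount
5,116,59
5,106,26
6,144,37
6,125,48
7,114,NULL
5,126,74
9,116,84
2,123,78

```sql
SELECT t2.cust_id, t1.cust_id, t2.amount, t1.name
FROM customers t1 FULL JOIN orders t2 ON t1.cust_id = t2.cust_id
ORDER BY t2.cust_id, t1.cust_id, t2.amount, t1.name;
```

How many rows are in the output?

13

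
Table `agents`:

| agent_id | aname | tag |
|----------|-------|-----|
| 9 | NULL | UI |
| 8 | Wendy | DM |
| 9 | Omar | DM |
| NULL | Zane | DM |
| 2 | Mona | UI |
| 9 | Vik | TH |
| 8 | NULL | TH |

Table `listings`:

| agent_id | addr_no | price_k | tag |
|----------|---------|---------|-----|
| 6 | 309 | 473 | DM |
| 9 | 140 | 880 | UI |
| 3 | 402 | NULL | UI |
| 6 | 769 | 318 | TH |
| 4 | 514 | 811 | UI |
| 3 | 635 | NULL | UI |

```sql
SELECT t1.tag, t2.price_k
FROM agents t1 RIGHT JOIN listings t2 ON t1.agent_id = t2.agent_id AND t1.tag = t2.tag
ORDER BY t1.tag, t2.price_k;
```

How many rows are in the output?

RIGHT JOIN keeps every row from `listings`; unmatched rows get NULL for `agents`'s columns.
Matching on t1.agent_id = t2.agent_id AND t1.tag = t2.tag. A NULL in a compared column never satisfies the condition.
- t1 row (agent_id=9, tag=UI): matches 1 t2 row(s) → 1 output row(s).
- t1 row (agent_id=8, tag=DM): no match.
- t1 row (agent_id=9, tag=DM): no match.
- t1 row (agent_id=NULL, tag=DM): no match.
- t1 row (agent_id=2, tag=UI): no match.
- t1 row (agent_id=9, tag=TH): no match.
- t1 row (agent_id=8, tag=TH): no match.
- 5 row(s) from t2 found no t1 partner → padded with NULL.
Total: 1 matched + 5 padded = 6 rows.

6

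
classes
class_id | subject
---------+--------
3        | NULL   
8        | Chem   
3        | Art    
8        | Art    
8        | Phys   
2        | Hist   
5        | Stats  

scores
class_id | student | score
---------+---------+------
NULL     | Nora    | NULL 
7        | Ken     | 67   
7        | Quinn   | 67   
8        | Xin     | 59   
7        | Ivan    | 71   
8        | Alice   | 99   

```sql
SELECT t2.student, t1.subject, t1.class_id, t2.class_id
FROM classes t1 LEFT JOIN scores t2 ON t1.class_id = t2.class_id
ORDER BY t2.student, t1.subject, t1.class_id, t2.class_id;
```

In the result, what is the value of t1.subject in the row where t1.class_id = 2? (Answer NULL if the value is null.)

Hist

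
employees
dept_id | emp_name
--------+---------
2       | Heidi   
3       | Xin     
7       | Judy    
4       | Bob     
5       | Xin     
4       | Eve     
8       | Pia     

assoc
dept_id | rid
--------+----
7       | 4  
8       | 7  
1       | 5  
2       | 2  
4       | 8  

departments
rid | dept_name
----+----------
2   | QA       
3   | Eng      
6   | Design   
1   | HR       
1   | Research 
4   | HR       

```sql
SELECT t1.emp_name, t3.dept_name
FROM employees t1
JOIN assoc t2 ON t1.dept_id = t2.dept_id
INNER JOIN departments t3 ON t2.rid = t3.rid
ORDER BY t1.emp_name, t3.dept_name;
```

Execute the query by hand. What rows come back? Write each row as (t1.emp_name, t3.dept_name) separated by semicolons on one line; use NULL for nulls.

(Heidi, QA); (Judy, HR)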